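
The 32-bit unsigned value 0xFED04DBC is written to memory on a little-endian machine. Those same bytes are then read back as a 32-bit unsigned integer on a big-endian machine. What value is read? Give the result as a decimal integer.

3159216382

Stored little-endian, the bytes at ascending addresses are BC 4D D0 FE.
Read back as big-endian, the last byte is least significant, giving 0xBC4DD0FE.
0xBC4DD0FE = 3159216382.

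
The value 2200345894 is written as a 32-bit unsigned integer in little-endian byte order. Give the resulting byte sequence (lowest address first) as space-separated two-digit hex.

2200345894 in hexadecimal, padded to 32 bits, is 0x83269D26.
Split into bytes (most-significant first): 83 26 9D 26.
In little-endian order the low byte comes first in memory.
So at ascending addresses the bytes are 26 9D 26 83.

26 9D 26 83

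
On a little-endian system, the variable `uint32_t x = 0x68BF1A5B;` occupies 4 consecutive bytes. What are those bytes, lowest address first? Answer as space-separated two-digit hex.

Split into bytes (most-significant first): 68 BF 1A 5B.
Little-endian stores the least-significant byte at the lowest address.
So at ascending addresses the bytes are 5B 1A BF 68.

5B 1A BF 68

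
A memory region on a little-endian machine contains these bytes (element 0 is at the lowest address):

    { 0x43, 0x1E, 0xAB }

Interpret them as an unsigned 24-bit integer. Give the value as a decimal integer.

Little-endian stores the least-significant byte at the lowest address.
Reassemble most-significant byte first: AB 1E 43 → 0xAB1E43.
0xAB1E43 = 11214403.

11214403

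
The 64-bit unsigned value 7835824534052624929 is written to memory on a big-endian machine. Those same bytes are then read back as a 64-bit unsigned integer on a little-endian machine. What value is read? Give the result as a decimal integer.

7835824534052624929 in 64-bit hexadecimal is 0x6CBE70E5D27F5A21.
Stored big-endian, the bytes at ascending addresses are 6C BE 70 E5 D2 7F 5A 21.
Read back as little-endian, the first byte is least significant, giving 0x215A7FD2E570BE6C.
0x215A7FD2E570BE6C = 2403373894924811884.

2403373894924811884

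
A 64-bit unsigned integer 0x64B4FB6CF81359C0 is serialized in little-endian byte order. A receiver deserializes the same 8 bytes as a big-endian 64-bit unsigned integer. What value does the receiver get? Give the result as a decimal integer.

Stored little-endian, the bytes at ascending addresses are C0 59 13 F8 6C FB B4 64.
Read back as big-endian, the last byte is least significant, giving 0xC05913F86CFBB464.
0xC05913F86CFBB464 = 13860131285910664292.

13860131285910664292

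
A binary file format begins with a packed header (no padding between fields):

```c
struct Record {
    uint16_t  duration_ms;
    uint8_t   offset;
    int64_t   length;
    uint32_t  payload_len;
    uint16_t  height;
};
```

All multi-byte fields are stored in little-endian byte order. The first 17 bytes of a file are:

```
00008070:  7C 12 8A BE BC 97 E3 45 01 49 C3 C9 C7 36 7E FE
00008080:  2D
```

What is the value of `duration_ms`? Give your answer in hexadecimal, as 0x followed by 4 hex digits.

`duration_ms` is the first field, at byte offset 0, occupying 2 bytes.
Bytes at offsets 0..1: 7C 12.
Little-endian: lowest address holds the least-significant byte.
Reassemble most-significant byte first: 12 7C → 0x127C.

0x127C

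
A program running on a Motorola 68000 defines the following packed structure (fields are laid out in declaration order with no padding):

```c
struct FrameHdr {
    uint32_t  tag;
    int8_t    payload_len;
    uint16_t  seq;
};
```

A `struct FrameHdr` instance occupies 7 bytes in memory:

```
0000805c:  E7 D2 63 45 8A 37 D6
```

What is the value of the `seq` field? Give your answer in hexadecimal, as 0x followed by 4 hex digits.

0x37D6

`seq` follows `tag` (4 B), `payload_len` (1 B), so it starts at offset 4 + 1 = 5 and occupies 2 bytes.
Bytes at offsets 5..6: 37 D6.
Big-endian stores the most-significant byte at the lowest address.
The bytes are already most-significant first: 0x37D6.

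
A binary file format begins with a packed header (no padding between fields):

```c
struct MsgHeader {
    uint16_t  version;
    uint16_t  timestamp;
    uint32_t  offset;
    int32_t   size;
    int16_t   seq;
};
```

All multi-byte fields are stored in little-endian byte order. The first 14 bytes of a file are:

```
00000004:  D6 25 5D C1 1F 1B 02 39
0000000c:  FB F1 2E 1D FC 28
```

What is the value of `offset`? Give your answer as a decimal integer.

956439327

`offset` follows `version` (2 B), `timestamp` (2 B), so it starts at offset 2 + 2 = 4 and occupies 4 bytes.
Bytes at offsets 4..7: 1F 1B 02 39.
Little-endian stores the least-significant byte at the lowest address.
Reassemble most-significant byte first: 39 02 1B 1F → 0x39021B1F.
0x39021B1F = 956439327.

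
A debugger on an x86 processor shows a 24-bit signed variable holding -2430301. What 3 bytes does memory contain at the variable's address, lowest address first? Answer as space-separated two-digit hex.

Two's complement of -2430301 in 24 bits: 2430301 = 0x25155D; invert → 0xDAEAA2; add 1 → 0xDAEAA3.
Split into bytes (most-significant first): DA EA A3.
In little-endian order the low byte comes first in memory.
So at ascending addresses the bytes are A3 EA DA.

A3 EA DA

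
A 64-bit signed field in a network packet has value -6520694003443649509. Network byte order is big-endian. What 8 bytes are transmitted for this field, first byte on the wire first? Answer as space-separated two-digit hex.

A5 81 D7 5A 1B B8 B4 1B

Two's complement of -6520694003443649509 in 64 bits: 6520694003443649509 = 0x5A7E28A5E4474BE5; invert → 0xA581D75A1BB8B41A; add 1 → 0xA581D75A1BB8B41B.
Split into bytes (most-significant first): A5 81 D7 5A 1B B8 B4 1B.
In big-endian order the high byte comes first in memory.
So the memory order matches the most-significant-first order: A5 81 D7 5A 1B B8 B4 1B.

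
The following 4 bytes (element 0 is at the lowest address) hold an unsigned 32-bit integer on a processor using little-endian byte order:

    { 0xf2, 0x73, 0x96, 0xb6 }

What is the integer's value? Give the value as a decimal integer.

Little-endian: lowest address holds the least-significant byte.
Reassemble most-significant byte first: B6 96 73 F2 → 0xB69673F2.
0xB69673F2 = 3063313394.

3063313394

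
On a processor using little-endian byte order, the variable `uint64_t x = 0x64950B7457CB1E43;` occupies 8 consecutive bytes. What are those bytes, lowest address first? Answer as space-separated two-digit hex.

Split into bytes (most-significant first): 64 95 0B 74 57 CB 1E 43.
Little-endian: lowest address holds the least-significant byte.
So at ascending addresses the bytes are 43 1E CB 57 74 0B 95 64.

43 1E CB 57 74 0B 95 64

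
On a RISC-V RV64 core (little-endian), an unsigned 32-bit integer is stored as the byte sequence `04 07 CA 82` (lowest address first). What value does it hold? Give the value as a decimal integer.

2194278148

Little-endian: lowest address holds the least-significant byte.
Reassemble most-significant byte first: 82 CA 07 04 → 0x82CA0704.
0x82CA0704 = 2194278148.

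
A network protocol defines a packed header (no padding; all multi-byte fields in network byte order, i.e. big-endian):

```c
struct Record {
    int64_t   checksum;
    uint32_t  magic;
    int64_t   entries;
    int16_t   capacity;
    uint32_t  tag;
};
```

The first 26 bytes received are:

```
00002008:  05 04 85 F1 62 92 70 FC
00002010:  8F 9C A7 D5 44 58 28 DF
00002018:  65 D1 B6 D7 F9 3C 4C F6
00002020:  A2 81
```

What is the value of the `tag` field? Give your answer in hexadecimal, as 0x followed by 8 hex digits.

`tag` follows `checksum` (8 B), `magic` (4 B), `entries` (8 B), `capacity` (2 B), so it starts at offset 8 + 4 + 8 + 2 = 22 and occupies 4 bytes.
Bytes at offsets 22..25: 4C F6 A2 81.
Big-endian: lowest address holds the most-significant byte.
The bytes are already most-significant first: 0x4CF6A281.

0x4CF6A281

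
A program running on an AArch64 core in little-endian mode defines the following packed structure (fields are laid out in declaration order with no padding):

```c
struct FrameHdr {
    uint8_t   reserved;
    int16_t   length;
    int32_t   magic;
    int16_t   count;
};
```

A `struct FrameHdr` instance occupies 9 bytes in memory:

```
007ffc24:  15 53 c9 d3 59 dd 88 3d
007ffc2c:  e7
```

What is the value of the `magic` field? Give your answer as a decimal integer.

-1998759469

`magic` follows `reserved` (1 B), `length` (2 B), so it starts at offset 1 + 2 = 3 and occupies 4 bytes.
Bytes at offsets 3..6: D3 59 DD 88.
In little-endian order the low byte comes first in memory.
Reassemble most-significant byte first: 88 DD 59 D3 → 0x88DD59D3.
Top bit is set, so as a signed 32-bit value this is 0x88DD59D3 − 2^32 = -1998759469.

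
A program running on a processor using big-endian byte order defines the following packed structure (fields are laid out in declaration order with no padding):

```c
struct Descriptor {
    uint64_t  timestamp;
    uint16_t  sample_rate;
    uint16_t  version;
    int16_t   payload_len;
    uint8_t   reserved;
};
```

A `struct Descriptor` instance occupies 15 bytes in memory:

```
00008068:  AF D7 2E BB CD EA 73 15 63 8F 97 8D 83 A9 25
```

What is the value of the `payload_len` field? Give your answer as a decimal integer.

`payload_len` follows `timestamp` (8 B), `sample_rate` (2 B), `version` (2 B), so it starts at offset 8 + 2 + 2 = 12 and occupies 2 bytes.
Bytes at offsets 12..13: 83 A9.
In big-endian order the high byte comes first in memory.
The bytes are already most-significant first: 0x83A9.
Top bit is set, so as a signed 16-bit value this is 0x83A9 − 2^16 = -31831.

-31831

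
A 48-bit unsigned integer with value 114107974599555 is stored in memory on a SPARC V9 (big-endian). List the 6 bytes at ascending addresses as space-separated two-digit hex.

67 C7 D5 4A C3 83

114107974599555 in hexadecimal, padded to 48 bits, is 0x67C7D54AC383.
Split into bytes (most-significant first): 67 C7 D5 4A C3 83.
Big-endian: lowest address holds the most-significant byte.
So the memory order matches the most-significant-first order: 67 C7 D5 4A C3 83.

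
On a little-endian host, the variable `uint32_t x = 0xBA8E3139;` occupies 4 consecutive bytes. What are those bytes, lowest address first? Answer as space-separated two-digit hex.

Split into bytes (most-significant first): BA 8E 31 39.
Little-endian stores the least-significant byte at the lowest address.
So at ascending addresses the bytes are 39 31 8E BA.

39 31 8E BA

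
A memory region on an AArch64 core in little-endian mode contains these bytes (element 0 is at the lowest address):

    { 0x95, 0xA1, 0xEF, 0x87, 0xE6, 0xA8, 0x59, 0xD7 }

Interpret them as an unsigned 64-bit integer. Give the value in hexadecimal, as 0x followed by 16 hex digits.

In little-endian order the low byte comes first in memory.
Reassemble most-significant byte first: D7 59 A8 E6 87 EF A1 95 → 0xD759A8E687EFA195.

0xD759A8E687EFA195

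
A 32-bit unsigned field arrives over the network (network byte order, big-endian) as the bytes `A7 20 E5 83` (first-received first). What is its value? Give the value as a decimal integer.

Big-endian stores the most-significant byte at the lowest address.
The bytes are already most-significant first: 0xA720E583.
0xA720E583 = 2803950979.

2803950979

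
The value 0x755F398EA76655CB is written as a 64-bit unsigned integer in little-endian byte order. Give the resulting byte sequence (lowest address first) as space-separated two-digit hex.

CB 55 66 A7 8E 39 5F 75

Split into bytes (most-significant first): 75 5F 39 8E A7 66 55 CB.
In little-endian order the low byte comes first in memory.
So at ascending addresses the bytes are CB 55 66 A7 8E 39 5F 75.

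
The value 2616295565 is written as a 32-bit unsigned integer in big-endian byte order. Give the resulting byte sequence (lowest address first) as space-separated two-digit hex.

2616295565 in hexadecimal, padded to 32 bits, is 0x9BF1808D.
Split into bytes (most-significant first): 9B F1 80 8D.
In big-endian order the high byte comes first in memory.
So the memory order matches the most-significant-first order: 9B F1 80 8D.

9B F1 80 8D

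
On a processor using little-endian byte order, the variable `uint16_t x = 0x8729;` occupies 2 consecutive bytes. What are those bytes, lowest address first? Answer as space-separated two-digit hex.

Split into bytes (most-significant first): 87 29.
In little-endian order the low byte comes first in memory.
So at ascending addresses the bytes are 29 87.

29 87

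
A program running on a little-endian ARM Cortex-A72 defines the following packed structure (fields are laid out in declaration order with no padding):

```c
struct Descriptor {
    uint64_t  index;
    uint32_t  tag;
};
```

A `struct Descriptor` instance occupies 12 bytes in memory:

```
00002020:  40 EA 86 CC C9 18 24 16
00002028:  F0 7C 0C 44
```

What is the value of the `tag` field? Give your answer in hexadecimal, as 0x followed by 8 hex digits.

0x440C7CF0

`tag` follows `index` (8 bytes), so it starts at byte offset 8 and occupies 4 bytes.
Bytes at offsets 8..11: F0 7C 0C 44.
Little-endian: lowest address holds the least-significant byte.
Reassemble most-significant byte first: 44 0C 7C F0 → 0x440C7CF0.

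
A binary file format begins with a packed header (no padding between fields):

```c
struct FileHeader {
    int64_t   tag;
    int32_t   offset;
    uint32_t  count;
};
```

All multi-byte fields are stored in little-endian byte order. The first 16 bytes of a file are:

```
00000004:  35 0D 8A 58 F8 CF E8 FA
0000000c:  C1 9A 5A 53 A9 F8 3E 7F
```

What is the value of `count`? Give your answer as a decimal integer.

`count` follows `tag` (8 B), `offset` (4 B), so it starts at offset 8 + 4 = 12 and occupies 4 bytes.
Bytes at offsets 12..15: A9 F8 3E 7F.
Little-endian: lowest address holds the least-significant byte.
Reassemble most-significant byte first: 7F 3E F8 A9 → 0x7F3EF8A9.
0x7F3EF8A9 = 2134833321.

2134833321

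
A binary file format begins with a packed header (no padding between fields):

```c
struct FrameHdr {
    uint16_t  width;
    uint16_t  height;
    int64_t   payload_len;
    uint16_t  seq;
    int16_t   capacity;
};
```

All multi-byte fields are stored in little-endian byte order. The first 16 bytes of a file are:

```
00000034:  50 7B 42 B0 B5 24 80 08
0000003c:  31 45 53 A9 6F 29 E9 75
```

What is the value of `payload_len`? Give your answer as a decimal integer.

`payload_len` follows `width` (2 B), `height` (2 B), so it starts at offset 2 + 2 = 4 and occupies 8 bytes.
Bytes at offsets 4..11: B5 24 80 08 31 45 53 A9.
In little-endian order the low byte comes first in memory.
Reassemble most-significant byte first: A9 53 45 31 08 80 24 B5 → 0xA9534531088024B5.
Top bit is set, so as a signed 64-bit value this is 0xA9534531088024B5 − 2^64 = -6245572181334416203.

-6245572181334416203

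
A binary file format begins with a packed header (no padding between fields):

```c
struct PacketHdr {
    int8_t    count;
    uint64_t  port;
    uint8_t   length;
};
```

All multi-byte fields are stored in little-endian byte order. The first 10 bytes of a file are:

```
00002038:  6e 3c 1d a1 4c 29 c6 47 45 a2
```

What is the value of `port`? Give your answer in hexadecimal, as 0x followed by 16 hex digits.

0x4547C6294CA11D3C

`port` follows `count` (1 byte), so it starts at byte offset 1 and occupies 8 bytes.
Bytes at offsets 1..8: 3C 1D A1 4C 29 C6 47 45.
Little-endian stores the least-significant byte at the lowest address.
Reassemble most-significant byte first: 45 47 C6 29 4C A1 1D 3C → 0x4547C6294CA11D3C.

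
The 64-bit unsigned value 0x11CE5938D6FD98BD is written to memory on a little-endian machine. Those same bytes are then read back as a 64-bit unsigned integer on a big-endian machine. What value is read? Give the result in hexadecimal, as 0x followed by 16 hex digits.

Stored little-endian, the bytes at ascending addresses are BD 98 FD D6 38 59 CE 11.
Read back as big-endian, the last byte is least significant, giving 0xBD98FDD63859CE11.

0xBD98FDD63859CE11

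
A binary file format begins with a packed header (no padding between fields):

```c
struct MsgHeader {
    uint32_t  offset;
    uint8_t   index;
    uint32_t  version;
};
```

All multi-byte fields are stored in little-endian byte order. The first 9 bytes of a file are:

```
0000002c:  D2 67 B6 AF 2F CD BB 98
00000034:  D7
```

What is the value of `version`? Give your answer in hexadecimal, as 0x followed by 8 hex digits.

0xD798BBCD

`version` follows `offset` (4 B), `index` (1 B), so it starts at offset 4 + 1 = 5 and occupies 4 bytes.
Bytes at offsets 5..8: CD BB 98 D7.
Little-endian: lowest address holds the least-significant byte.
Reassemble most-significant byte first: D7 98 BB CD → 0xD798BBCD.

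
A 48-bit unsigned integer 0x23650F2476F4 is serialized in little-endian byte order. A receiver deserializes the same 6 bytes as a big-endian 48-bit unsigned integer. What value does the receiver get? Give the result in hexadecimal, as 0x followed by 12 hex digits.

0xF476240F6523

Stored little-endian, the bytes at ascending addresses are F4 76 24 0F 65 23.
Read back as big-endian, the last byte is least significant, giving 0xF476240F6523.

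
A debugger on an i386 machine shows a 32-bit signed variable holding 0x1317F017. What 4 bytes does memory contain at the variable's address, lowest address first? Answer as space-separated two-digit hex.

Split into bytes (most-significant first): 13 17 F0 17.
In little-endian order the low byte comes first in memory.
So at ascending addresses the bytes are 17 F0 17 13.

17 F0 17 13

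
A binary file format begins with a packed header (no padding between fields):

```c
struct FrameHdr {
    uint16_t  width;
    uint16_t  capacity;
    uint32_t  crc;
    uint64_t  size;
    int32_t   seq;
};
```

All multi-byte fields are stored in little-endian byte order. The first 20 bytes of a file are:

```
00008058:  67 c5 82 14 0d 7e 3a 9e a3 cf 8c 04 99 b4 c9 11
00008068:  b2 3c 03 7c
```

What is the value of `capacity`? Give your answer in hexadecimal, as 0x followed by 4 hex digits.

0x1482

`capacity` follows `width` (2 bytes), so it starts at byte offset 2 and occupies 2 bytes.
Bytes at offsets 2..3: 82 14.
Little-endian: lowest address holds the least-significant byte.
Reassemble most-significant byte first: 14 82 → 0x1482.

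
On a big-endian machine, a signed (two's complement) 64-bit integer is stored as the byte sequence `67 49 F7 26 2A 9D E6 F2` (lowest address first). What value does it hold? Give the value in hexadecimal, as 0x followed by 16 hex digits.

In big-endian order the high byte comes first in memory.
The bytes are already most-significant first: 0x6749F7262A9DE6F2.

0x6749F7262A9DE6F2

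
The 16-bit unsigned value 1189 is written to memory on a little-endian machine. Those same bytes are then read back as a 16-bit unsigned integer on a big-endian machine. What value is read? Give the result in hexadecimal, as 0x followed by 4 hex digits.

0xA504

1189 in 16-bit hexadecimal is 0x04A5.
Stored little-endian, the bytes at ascending addresses are A5 04.
Read back as big-endian, the last byte is least significant, giving 0xA504.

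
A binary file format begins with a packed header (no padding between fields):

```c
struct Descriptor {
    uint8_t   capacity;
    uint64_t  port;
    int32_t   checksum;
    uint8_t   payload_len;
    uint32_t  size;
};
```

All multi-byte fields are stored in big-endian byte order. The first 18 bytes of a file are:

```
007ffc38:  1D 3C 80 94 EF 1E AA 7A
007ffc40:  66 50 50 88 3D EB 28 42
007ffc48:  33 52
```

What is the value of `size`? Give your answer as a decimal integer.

675427154

`size` follows `capacity` (1 B), `port` (8 B), `checksum` (4 B), `payload_len` (1 B), so it starts at offset 1 + 8 + 4 + 1 = 14 and occupies 4 bytes.
Bytes at offsets 14..17: 28 42 33 52.
In big-endian order the high byte comes first in memory.
The bytes are already most-significant first: 0x28423352.
0x28423352 = 675427154.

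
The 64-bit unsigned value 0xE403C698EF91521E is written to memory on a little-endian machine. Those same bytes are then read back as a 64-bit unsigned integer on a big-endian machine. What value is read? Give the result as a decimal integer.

2184969227474437092

Stored little-endian, the bytes at ascending addresses are 1E 52 91 EF 98 C6 03 E4.
Read back as big-endian, the last byte is least significant, giving 0x1E5291EF98C603E4.
0x1E5291EF98C603E4 = 2184969227474437092.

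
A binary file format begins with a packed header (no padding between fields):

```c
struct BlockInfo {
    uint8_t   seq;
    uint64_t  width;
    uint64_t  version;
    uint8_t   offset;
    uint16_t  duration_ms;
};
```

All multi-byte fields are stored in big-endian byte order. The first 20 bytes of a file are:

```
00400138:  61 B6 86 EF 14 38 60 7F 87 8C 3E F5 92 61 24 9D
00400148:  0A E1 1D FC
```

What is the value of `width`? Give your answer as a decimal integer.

13152462631906344839

`width` follows `seq` (1 byte), so it starts at byte offset 1 and occupies 8 bytes.
Bytes at offsets 1..8: B6 86 EF 14 38 60 7F 87.
In big-endian order the high byte comes first in memory.
The bytes are already most-significant first: 0xB686EF1438607F87.
0xB686EF1438607F87 = 13152462631906344839.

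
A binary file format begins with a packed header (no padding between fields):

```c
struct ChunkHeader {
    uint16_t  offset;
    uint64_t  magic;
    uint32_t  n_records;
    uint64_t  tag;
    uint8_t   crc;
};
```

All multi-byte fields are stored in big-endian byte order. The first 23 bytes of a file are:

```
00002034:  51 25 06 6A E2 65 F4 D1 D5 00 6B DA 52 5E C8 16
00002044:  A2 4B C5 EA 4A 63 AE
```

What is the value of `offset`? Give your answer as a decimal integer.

`offset` is the first field, at byte offset 0, occupying 2 bytes.
Bytes at offsets 0..1: 51 25.
Big-endian: lowest address holds the most-significant byte.
The bytes are already most-significant first: 0x5125.
0x5125 = 20773.

20773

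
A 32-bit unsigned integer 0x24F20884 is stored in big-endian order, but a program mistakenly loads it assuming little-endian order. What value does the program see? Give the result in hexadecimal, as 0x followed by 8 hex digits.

Stored big-endian, the bytes at ascending addresses are 24 F2 08 84.
Read back as little-endian, the first byte is least significant, giving 0x8408F224.

0x8408F224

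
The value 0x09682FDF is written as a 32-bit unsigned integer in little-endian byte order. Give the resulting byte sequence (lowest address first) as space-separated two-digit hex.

DF 2F 68 09

Split into bytes (most-significant first): 09 68 2F DF.
Little-endian: lowest address holds the least-significant byte.
So at ascending addresses the bytes are DF 2F 68 09.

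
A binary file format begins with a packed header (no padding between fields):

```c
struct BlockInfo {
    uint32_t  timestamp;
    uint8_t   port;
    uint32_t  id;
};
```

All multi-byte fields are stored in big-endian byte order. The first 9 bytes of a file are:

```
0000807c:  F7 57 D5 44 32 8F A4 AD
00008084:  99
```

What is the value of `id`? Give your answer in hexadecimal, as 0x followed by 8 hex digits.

`id` follows `timestamp` (4 B), `port` (1 B), so it starts at offset 4 + 1 = 5 and occupies 4 bytes.
Bytes at offsets 5..8: 8F A4 AD 99.
Big-endian stores the most-significant byte at the lowest address.
The bytes are already most-significant first: 0x8FA4AD99.

0x8FA4AD99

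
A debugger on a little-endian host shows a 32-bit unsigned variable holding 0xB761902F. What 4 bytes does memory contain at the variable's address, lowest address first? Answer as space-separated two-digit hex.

Split into bytes (most-significant first): B7 61 90 2F.
Little-endian stores the least-significant byte at the lowest address.
So at ascending addresses the bytes are 2F 90 61 B7.

2F 90 61 B7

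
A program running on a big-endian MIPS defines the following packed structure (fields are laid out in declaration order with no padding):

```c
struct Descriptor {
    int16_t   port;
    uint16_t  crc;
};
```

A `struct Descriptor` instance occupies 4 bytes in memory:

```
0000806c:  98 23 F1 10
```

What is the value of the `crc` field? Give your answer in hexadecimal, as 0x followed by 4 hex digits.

`crc` follows `port` (2 bytes), so it starts at byte offset 2 and occupies 2 bytes.
Bytes at offsets 2..3: F1 10.
In big-endian order the high byte comes first in memory.
The bytes are already most-significant first: 0xF110.

0xF110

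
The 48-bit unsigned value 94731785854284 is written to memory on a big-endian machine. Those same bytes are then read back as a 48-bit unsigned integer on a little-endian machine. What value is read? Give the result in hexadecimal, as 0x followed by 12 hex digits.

94731785854284 in 48-bit hexadecimal is 0x56287671DD4C.
Stored big-endian, the bytes at ascending addresses are 56 28 76 71 DD 4C.
Read back as little-endian, the first byte is least significant, giving 0x4CDD71762856.

0x4CDD71762856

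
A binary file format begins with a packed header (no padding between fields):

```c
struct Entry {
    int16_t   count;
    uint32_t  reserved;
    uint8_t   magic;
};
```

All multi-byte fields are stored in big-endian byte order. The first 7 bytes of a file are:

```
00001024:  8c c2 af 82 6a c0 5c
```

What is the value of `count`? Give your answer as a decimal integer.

-29502

`count` is the first field, at byte offset 0, occupying 2 bytes.
Bytes at offsets 0..1: 8C C2.
Big-endian stores the most-significant byte at the lowest address.
The bytes are already most-significant first: 0x8CC2.
Top bit is set, so as a signed 16-bit value this is 0x8CC2 − 2^16 = -29502.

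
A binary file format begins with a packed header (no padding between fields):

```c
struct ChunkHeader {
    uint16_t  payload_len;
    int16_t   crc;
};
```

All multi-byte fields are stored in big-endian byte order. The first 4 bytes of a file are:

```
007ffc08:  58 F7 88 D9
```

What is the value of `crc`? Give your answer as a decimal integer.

`crc` follows `payload_len` (2 bytes), so it starts at byte offset 2 and occupies 2 bytes.
Bytes at offsets 2..3: 88 D9.
Big-endian stores the most-significant byte at the lowest address.
The bytes are already most-significant first: 0x88D9.
Top bit is set, so as a signed 16-bit value this is 0x88D9 − 2^16 = -30503.

-30503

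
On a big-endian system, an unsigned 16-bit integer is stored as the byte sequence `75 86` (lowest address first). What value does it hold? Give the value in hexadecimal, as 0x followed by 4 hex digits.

Big-endian stores the most-significant byte at the lowest address.
The bytes are already most-significant first: 0x7586.

0x7586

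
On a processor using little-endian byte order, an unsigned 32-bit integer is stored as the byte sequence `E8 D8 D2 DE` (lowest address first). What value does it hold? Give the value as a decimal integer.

3738360040

Little-endian: lowest address holds the least-significant byte.
Reassemble most-significant byte first: DE D2 D8 E8 → 0xDED2D8E8.
0xDED2D8E8 = 3738360040.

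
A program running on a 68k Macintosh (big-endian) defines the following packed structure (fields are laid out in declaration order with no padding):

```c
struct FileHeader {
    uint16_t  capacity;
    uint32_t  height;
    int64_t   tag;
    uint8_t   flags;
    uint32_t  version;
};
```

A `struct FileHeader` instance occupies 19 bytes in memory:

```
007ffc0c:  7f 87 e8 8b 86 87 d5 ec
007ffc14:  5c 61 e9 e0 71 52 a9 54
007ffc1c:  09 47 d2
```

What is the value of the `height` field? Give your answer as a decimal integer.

3901458055

`height` follows `capacity` (2 bytes), so it starts at byte offset 2 and occupies 4 bytes.
Bytes at offsets 2..5: E8 8B 86 87.
Big-endian: lowest address holds the most-significant byte.
The bytes are already most-significant first: 0xE88B8687.
0xE88B8687 = 3901458055.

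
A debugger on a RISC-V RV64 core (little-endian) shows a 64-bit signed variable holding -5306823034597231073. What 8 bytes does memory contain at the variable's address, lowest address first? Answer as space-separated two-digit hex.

Two's complement of -5306823034597231073 in 64 bits: 5306823034597231073 = 0x49A59F6EE70749E1; invert → 0xB65A609118F8B61E; add 1 → 0xB65A609118F8B61F.
Split into bytes (most-significant first): B6 5A 60 91 18 F8 B6 1F.
Little-endian: lowest address holds the least-significant byte.
So at ascending addresses the bytes are 1F B6 F8 18 91 60 5A B6.

1F B6 F8 18 91 60 5A B6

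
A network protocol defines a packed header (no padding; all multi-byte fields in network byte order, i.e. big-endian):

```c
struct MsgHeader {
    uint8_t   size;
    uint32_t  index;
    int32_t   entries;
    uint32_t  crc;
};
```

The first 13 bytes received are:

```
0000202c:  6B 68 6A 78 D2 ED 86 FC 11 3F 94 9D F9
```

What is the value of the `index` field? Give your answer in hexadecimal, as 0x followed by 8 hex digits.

0x686A78D2

`index` follows `size` (1 byte), so it starts at byte offset 1 and occupies 4 bytes.
Bytes at offsets 1..4: 68 6A 78 D2.
Big-endian stores the most-significant byte at the lowest address.
The bytes are already most-significant first: 0x686A78D2.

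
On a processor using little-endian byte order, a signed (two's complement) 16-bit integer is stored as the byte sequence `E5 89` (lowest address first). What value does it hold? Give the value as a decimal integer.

Little-endian: lowest address holds the least-significant byte.
Reassemble most-significant byte first: 89 E5 → 0x89E5.
Top bit is set, so as a signed 16-bit value this is 0x89E5 − 2^16 = -30235.

-30235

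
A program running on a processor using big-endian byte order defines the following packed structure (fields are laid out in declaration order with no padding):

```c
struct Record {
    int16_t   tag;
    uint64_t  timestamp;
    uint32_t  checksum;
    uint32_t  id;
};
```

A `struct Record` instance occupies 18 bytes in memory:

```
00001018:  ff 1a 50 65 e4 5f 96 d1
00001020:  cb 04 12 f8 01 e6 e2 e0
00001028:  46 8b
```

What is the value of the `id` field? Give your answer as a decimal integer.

3806348939

`id` follows `tag` (2 B), `timestamp` (8 B), `checksum` (4 B), so it starts at offset 2 + 8 + 4 = 14 and occupies 4 bytes.
Bytes at offsets 14..17: E2 E0 46 8B.
In big-endian order the high byte comes first in memory.
The bytes are already most-significant first: 0xE2E0468B.
0xE2E0468B = 3806348939.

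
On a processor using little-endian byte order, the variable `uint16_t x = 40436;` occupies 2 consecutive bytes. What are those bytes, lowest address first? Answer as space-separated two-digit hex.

40436 in hexadecimal, padded to 16 bits, is 0x9DF4.
Split into bytes (most-significant first): 9D F4.
In little-endian order the low byte comes first in memory.
So at ascending addresses the bytes are F4 9D.

F4 9D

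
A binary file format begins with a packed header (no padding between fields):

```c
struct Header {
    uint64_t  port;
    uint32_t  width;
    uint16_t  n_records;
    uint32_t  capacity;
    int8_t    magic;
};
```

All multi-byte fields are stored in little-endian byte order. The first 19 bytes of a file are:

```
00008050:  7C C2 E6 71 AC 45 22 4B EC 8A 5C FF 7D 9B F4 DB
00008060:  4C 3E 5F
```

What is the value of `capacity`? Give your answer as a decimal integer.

`capacity` follows `port` (8 B), `width` (4 B), `n_records` (2 B), so it starts at offset 8 + 4 + 2 = 14 and occupies 4 bytes.
Bytes at offsets 14..17: F4 DB 4C 3E.
Little-endian: lowest address holds the least-significant byte.
Reassemble most-significant byte first: 3E 4C DB F4 → 0x3E4CDBF4.
0x3E4CDBF4 = 1045224436.

1045224436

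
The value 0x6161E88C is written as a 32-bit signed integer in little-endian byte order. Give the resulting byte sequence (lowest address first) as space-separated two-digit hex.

8C E8 61 61

Split into bytes (most-significant first): 61 61 E8 8C.
Little-endian: lowest address holds the least-significant byte.
So at ascending addresses the bytes are 8C E8 61 61.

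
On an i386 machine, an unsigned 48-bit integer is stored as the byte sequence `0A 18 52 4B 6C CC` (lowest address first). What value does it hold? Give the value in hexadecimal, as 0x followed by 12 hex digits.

0xCC6C4B52180A

Little-endian: lowest address holds the least-significant byte.
Reassemble most-significant byte first: CC 6C 4B 52 18 0A → 0xCC6C4B52180A.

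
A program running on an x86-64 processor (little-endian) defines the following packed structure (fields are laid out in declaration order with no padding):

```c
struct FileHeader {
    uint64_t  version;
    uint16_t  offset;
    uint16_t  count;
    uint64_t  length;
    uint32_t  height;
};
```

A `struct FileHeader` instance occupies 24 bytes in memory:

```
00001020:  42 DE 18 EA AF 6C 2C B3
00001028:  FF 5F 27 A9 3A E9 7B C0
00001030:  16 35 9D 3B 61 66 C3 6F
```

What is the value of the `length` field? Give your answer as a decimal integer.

`length` follows `version` (8 B), `offset` (2 B), `count` (2 B), so it starts at offset 8 + 2 + 2 = 12 and occupies 8 bytes.
Bytes at offsets 12..19: 3A E9 7B C0 16 35 9D 3B.
In little-endian order the low byte comes first in memory.
Reassemble most-significant byte first: 3B 9D 35 16 C0 7B E9 3A → 0x3B9D3516C07BE93A.
0x3B9D3516C07BE93A = 4295647991416219962.

4295647991416219962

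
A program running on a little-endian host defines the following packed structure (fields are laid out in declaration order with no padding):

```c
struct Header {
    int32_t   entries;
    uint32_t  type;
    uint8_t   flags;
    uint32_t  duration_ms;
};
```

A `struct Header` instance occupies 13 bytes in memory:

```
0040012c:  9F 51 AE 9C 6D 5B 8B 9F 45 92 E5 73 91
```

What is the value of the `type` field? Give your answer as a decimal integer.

2676710253

`type` follows `entries` (4 bytes), so it starts at byte offset 4 and occupies 4 bytes.
Bytes at offsets 4..7: 6D 5B 8B 9F.
Little-endian: lowest address holds the least-significant byte.
Reassemble most-significant byte first: 9F 8B 5B 6D → 0x9F8B5B6D.
0x9F8B5B6D = 2676710253.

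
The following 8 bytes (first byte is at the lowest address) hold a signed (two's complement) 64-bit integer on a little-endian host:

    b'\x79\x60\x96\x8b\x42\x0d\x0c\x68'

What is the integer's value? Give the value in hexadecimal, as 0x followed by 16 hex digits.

0x680C0D428B966079

Little-endian: lowest address holds the least-significant byte.
Reassemble most-significant byte first: 68 0C 0D 42 8B 96 60 79 → 0x680C0D428B966079.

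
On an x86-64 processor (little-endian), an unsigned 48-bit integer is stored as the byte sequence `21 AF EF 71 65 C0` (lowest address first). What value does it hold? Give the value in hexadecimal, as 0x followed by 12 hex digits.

0xC06571EFAF21

Little-endian stores the least-significant byte at the lowest address.
Reassemble most-significant byte first: C0 65 71 EF AF 21 → 0xC06571EFAF21.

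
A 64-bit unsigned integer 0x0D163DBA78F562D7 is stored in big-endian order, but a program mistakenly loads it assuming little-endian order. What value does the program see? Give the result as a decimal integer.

Stored big-endian, the bytes at ascending addresses are 0D 16 3D BA 78 F5 62 D7.
Read back as little-endian, the first byte is least significant, giving 0xD762F578BA3D160D.
0xD762F578BA3D160D = 15520237164741596685.

15520237164741596685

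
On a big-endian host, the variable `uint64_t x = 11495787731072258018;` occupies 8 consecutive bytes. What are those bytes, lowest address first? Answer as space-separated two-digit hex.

11495787731072258018 in hexadecimal, padded to 64 bits, is 0x9F893E08BBDB0FE2.
Split into bytes (most-significant first): 9F 89 3E 08 BB DB 0F E2.
In big-endian order the high byte comes first in memory.
So the memory order matches the most-significant-first order: 9F 89 3E 08 BB DB 0F E2.

9F 89 3E 08 BB DB 0F E2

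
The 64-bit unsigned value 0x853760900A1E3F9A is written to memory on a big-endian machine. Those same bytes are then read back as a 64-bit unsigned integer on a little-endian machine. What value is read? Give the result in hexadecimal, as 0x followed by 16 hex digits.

Stored big-endian, the bytes at ascending addresses are 85 37 60 90 0A 1E 3F 9A.
Read back as little-endian, the first byte is least significant, giving 0x9A3F1E0A90603785.

0x9A3F1E0A90603785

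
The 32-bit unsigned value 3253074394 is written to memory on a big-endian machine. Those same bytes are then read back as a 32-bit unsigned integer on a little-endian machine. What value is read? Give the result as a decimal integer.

3253074394 in 32-bit hexadecimal is 0xC1E5F9DA.
Stored big-endian, the bytes at ascending addresses are C1 E5 F9 DA.
Read back as little-endian, the first byte is least significant, giving 0xDAF9E5C1.
0xDAF9E5C1 = 3673810369.

3673810369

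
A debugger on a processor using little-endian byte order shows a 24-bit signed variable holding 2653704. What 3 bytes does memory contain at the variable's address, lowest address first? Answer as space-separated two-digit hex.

08 7E 28

2653704 in hexadecimal, padded to 24 bits, is 0x287E08.
Split into bytes (most-significant first): 28 7E 08.
Little-endian: lowest address holds the least-significant byte.
So at ascending addresses the bytes are 08 7E 28.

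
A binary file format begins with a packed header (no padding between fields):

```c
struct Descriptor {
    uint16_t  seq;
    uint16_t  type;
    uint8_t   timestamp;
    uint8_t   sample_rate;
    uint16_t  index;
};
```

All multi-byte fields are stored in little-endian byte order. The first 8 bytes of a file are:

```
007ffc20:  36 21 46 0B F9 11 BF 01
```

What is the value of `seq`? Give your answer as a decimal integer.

8502

`seq` is the first field, at byte offset 0, occupying 2 bytes.
Bytes at offsets 0..1: 36 21.
In little-endian order the low byte comes first in memory.
Reassemble most-significant byte first: 21 36 → 0x2136.
0x2136 = 8502.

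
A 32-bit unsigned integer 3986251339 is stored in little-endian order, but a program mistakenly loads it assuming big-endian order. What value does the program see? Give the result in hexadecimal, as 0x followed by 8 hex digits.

3986251339 in 32-bit hexadecimal is 0xED995E4B.
Stored little-endian, the bytes at ascending addresses are 4B 5E 99 ED.
Read back as big-endian, the last byte is least significant, giving 0x4B5E99ED.

0x4B5E99ED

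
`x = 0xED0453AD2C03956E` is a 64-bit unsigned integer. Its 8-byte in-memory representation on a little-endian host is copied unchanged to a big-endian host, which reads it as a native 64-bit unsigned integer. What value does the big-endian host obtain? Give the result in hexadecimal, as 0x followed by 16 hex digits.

Stored little-endian, the bytes at ascending addresses are 6E 95 03 2C AD 53 04 ED.
Read back as big-endian, the last byte is least significant, giving 0x6E95032CAD5304ED.

0x6E95032CAD5304ED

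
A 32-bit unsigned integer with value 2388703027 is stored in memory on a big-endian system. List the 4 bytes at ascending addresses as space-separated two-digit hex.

2388703027 in hexadecimal, padded to 32 bits, is 0x8E60B733.
Split into bytes (most-significant first): 8E 60 B7 33.
Big-endian: lowest address holds the most-significant byte.
So the memory order matches the most-significant-first order: 8E 60 B7 33.

8E 60 B7 33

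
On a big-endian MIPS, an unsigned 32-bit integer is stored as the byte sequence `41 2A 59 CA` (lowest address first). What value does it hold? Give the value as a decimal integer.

1093294538

In big-endian order the high byte comes first in memory.
The bytes are already most-significant first: 0x412A59CA.
0x412A59CA = 1093294538.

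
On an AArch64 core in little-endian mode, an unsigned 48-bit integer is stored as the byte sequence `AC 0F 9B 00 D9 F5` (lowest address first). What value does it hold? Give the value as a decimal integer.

In little-endian order the low byte comes first in memory.
Reassemble most-significant byte first: F5 D9 00 9B 0F AC → 0xF5D9009B0FAC.
0xF5D9009B0FAC = 270312366870444.

270312366870444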